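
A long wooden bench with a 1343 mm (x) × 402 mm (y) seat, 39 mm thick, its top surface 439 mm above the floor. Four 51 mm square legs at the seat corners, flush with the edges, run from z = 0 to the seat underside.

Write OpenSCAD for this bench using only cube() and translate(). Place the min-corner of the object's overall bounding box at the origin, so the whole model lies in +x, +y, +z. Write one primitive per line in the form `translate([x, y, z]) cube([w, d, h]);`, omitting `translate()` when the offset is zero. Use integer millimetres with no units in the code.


translate([0, 0, 400]) cube([1343, 402, 39]);
cube([51, 51, 400]);
translate([0, 351, 0]) cube([51, 51, 400]);
translate([1292, 0, 0]) cube([51, 51, 400]);
translate([1292, 351, 0]) cube([51, 51, 400]);


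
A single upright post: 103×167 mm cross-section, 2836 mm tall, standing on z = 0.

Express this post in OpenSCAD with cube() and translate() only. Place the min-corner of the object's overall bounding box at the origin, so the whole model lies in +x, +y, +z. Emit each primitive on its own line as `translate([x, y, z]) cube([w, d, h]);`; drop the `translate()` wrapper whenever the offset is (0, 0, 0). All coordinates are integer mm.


cube([103, 167, 2836]);


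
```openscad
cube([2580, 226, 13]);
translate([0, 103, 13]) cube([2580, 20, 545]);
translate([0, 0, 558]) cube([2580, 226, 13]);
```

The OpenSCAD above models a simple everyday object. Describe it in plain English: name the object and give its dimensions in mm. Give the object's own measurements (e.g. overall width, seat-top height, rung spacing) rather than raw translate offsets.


An I-beam lying along x, 2580 mm long. Overall section height 571 mm. Two flanges 226 mm wide (y) and 13 mm thick, one on the floor and one at the top; a web 20 mm thick runs between them, centred on the flange width.


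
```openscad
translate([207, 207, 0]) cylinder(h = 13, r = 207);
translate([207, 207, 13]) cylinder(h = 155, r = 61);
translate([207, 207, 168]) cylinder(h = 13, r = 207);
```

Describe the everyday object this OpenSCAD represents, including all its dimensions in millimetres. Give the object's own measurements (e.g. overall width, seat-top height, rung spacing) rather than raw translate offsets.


A spool: two coaxial disc flanges of radius 207 mm and thickness 13 mm, joined by a core cylinder of radius 61 mm and height 155 mm. The lower flange rests on z = 0 and the three cylinders share a vertical axis.


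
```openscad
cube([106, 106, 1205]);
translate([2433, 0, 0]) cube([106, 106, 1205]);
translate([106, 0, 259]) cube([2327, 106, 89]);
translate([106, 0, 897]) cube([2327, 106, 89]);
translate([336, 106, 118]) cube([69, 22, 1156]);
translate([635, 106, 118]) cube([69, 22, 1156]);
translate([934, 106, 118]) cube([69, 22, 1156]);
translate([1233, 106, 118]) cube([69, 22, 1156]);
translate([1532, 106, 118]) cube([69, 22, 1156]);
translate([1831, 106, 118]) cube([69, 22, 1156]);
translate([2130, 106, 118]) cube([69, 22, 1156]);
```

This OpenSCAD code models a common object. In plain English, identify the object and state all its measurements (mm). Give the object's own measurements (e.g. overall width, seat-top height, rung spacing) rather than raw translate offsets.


A fence section. Two 106×106 mm posts, 1205 mm tall, stand on the floor with a clear span of 2327 mm between their inner faces. Two horizontal rails of 106×89 mm section span the gap between the posts with their undersides at z = 259 mm and z = 897 mm, flush with the posts' −y face. 7 pickets, each 69 mm wide, 22 mm thick and 1156 mm tall, are fixed to the +y face of the rails with their bottoms at z = 118 mm, spaced across the span with a 230 mm gap after the −x post and between neighbouring pickets, with 234 mm left before the +x post.


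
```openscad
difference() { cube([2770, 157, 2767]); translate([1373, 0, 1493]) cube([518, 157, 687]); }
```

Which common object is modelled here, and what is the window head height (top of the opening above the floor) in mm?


A wall with a window opening. The window head height is 2180 mm.

A wall with a rectangular opening subtracted — a window. Sill at z = 1493, opening 687 mm tall, so the head is at 1493 + 687 = 2180 mm.


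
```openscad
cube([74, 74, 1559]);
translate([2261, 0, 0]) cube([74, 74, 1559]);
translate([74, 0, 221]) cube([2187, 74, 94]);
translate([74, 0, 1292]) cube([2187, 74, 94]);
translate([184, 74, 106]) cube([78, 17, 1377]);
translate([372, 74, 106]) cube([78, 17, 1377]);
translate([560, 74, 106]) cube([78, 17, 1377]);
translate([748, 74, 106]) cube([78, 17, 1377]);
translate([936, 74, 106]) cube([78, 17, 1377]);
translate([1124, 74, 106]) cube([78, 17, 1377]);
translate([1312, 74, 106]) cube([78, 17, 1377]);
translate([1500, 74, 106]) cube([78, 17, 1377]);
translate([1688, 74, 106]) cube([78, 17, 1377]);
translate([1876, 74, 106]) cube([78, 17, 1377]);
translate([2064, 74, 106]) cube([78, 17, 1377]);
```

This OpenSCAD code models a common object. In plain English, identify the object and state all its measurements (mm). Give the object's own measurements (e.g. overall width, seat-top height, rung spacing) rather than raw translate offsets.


A fence section. Two 74×74 mm posts, 1559 mm tall, stand on the floor with a clear span of 2187 mm between their inner faces. Two horizontal rails of 74×94 mm section span the gap between the posts with their undersides at z = 221 mm and z = 1292 mm, flush with the posts' −y face. 11 pickets, each 78 mm wide, 17 mm thick and 1377 mm tall, are fixed to the +y face of the rails with their bottoms at z = 106 mm, spaced across the span with a 110 mm gap after the −x post and between neighbouring pickets, with 119 mm left before the +x post.


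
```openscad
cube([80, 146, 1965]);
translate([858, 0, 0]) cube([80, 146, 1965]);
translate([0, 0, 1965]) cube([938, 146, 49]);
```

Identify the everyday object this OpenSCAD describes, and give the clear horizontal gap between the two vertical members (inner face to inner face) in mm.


A door frame. The clear opening width is 778 mm.

Two 1965 mm tall posts with a header on top — a door frame. The left jamb is 80 mm wide at x = 0; the right jamb starts at x = 858. The clear opening is 858 − 80 = 778 mm.


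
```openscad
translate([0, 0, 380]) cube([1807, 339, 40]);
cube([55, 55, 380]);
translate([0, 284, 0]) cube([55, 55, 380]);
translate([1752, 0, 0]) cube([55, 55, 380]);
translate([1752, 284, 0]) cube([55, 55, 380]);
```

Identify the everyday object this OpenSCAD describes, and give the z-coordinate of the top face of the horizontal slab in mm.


A bench. The seat-top height is 420 mm.

A long slab on four corner posts — a bench. The slab sits at z = 380 with thickness 40, so the top is 380 + 40 = 420 mm.


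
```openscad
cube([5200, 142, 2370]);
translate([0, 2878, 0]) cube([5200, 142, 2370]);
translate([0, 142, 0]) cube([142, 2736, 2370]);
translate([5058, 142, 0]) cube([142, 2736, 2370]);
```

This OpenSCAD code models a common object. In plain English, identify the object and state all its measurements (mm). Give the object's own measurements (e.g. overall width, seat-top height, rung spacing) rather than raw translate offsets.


The wall frame of a small rectangular building: four walls, each 2370 mm tall and 142 mm thick, enclosing a footprint 5200 mm (x) by 3020 mm (y) outside-to-outside, with no floor or roof. The front and back walls (the −y and +y sides) span the full width; the two side walls fit between them.


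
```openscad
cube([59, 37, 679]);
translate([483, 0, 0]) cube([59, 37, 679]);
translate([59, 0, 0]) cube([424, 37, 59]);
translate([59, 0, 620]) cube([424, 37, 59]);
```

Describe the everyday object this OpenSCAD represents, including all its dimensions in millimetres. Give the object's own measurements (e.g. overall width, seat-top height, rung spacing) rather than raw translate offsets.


A rectangular picture frame lying in the x–z plane (depth along y). The opening is 424 mm wide (x) by 561 mm tall (z), surrounded by a border 59 mm wide on all four sides. The frame is 37 mm deep and is made of two full-height vertical stiles with two horizontal rails fitted between them.


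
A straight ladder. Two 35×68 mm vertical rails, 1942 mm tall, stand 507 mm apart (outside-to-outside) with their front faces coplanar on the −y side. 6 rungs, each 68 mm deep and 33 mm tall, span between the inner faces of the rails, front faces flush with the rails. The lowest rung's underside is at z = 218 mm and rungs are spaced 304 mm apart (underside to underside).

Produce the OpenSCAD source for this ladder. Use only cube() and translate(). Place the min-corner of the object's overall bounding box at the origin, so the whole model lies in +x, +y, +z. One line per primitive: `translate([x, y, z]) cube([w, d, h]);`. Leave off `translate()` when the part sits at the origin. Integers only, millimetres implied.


// rung span = 507 - 2*35 = 437
// rung[k] z = 218 + k*304
cube([35, 68, 1942]);
translate([472, 0, 0]) cube([35, 68, 1942]);
translate([35, 0, 218]) cube([437, 68, 33]);
translate([35, 0, 522]) cube([437, 68, 33]);
translate([35, 0, 826]) cube([437, 68, 33]);
translate([35, 0, 1130]) cube([437, 68, 33]);
translate([35, 0, 1434]) cube([437, 68, 33]);
translate([35, 0, 1738]) cube([437, 68, 33]);


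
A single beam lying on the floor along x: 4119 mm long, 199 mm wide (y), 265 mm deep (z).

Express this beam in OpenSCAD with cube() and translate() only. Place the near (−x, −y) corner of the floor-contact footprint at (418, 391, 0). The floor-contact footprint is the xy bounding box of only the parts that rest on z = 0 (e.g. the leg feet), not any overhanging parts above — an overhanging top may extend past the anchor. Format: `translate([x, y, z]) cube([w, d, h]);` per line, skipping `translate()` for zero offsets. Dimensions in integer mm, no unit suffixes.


translate([418, 391, 0]) cube([4119, 199, 265]);


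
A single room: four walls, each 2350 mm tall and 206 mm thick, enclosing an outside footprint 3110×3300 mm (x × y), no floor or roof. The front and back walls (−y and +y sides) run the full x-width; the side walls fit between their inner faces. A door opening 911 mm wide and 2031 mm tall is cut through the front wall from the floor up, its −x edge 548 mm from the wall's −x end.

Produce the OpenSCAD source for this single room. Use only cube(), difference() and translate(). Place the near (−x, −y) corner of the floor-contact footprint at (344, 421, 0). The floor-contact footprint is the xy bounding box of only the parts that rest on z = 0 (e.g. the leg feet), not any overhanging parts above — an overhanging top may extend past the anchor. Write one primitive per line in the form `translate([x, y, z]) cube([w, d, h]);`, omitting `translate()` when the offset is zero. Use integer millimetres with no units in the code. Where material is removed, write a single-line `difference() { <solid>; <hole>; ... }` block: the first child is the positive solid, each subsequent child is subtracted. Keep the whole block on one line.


difference() { translate([344, 421, 0]) cube([3110, 206, 2350]); translate([892, 421, 0]) cube([911, 206, 2031]); }
translate([344, 3515, 0]) cube([3110, 206, 2350]);
translate([344, 627, 0]) cube([206, 2888, 2350]);
translate([3248, 627, 0]) cube([206, 2888, 2350]);


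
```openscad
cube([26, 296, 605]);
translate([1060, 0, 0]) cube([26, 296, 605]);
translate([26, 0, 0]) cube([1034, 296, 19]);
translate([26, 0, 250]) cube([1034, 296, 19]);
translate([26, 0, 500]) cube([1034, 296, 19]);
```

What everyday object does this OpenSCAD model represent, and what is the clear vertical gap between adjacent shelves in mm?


A bookshelf. The clear shelf gap is 231 mm.

Two tall side panels with 3 horizontal boards between them — a bookshelf. The first two shelf undersides are at z = 0 and z = 250; with shelf thickness 19, the clear gap is 250 − 0 − 19 = 231 mm.


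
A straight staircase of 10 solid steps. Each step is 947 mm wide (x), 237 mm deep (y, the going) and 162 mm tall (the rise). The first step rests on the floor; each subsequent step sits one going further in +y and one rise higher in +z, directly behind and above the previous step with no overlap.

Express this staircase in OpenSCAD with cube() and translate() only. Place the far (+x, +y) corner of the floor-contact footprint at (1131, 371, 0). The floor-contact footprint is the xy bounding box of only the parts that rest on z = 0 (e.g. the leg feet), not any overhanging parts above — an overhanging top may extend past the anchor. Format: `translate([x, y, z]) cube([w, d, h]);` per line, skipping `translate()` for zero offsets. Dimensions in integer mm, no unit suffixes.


translate([184, 134, 0]) cube([947, 237, 162]);
translate([184, 371, 162]) cube([947, 237, 162]);
translate([184, 608, 324]) cube([947, 237, 162]);
translate([184, 845, 486]) cube([947, 237, 162]);
translate([184, 1082, 648]) cube([947, 237, 162]);
translate([184, 1319, 810]) cube([947, 237, 162]);
translate([184, 1556, 972]) cube([947, 237, 162]);
translate([184, 1793, 1134]) cube([947, 237, 162]);
translate([184, 2030, 1296]) cube([947, 237, 162]);
translate([184, 2267, 1458]) cube([947, 237, 162]);


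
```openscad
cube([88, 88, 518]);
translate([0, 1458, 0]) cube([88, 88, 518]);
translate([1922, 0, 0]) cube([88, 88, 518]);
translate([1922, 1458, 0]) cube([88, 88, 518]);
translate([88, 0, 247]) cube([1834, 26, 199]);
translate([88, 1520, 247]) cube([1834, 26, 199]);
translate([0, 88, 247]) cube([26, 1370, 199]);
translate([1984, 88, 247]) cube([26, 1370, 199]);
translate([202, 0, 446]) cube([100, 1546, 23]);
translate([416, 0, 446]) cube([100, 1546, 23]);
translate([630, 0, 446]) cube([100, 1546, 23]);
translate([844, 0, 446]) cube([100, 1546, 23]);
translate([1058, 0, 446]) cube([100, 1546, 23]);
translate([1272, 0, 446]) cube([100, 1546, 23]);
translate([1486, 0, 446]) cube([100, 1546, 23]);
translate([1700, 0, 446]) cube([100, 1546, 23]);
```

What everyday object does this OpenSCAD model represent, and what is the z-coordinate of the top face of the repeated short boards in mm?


A bed frame. The slat-top height is 469 mm.

Four posts, four rails, and a row of slats — a bed frame. Slats sit on the rails at z = 247 + 199 = 446; with slat thickness 23, the top is 469 mm.


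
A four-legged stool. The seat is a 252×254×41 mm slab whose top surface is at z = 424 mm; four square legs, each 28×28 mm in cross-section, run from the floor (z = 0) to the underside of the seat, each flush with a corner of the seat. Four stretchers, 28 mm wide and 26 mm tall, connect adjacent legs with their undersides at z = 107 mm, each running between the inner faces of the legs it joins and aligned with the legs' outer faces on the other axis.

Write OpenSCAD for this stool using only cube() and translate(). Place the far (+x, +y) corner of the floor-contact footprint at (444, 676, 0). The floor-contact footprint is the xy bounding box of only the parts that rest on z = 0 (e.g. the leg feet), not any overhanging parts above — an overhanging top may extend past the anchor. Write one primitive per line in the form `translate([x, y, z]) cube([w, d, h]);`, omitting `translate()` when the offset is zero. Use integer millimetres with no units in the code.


translate([192, 422, 383]) cube([252, 254, 41]);
translate([192, 422, 0]) cube([28, 28, 383]);
translate([416, 422, 0]) cube([28, 28, 383]);
translate([192, 648, 0]) cube([28, 28, 383]);
translate([416, 648, 0]) cube([28, 28, 383]);
translate([220, 422, 107]) cube([196, 28, 26]);
translate([220, 648, 107]) cube([196, 28, 26]);
translate([192, 450, 107]) cube([28, 198, 26]);
translate([416, 450, 107]) cube([28, 198, 26]);


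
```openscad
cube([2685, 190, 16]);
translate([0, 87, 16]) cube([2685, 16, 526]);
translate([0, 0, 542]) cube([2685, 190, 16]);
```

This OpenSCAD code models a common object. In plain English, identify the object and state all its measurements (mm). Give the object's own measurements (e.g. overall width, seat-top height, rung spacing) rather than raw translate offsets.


An I-beam lying along x, 2685 mm long. Overall section height 558 mm. Two flanges 190 mm wide (y) and 16 mm thick, one on the floor and one at the top; a web 16 mm thick runs between them, centred on the flange width.


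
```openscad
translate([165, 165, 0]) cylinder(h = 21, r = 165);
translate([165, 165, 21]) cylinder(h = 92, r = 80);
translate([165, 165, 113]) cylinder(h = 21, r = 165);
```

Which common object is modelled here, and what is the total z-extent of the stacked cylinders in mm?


A spool. The overall height is 134 mm.

Three coaxial cylinders, large–small–large — a spool. Two 21 mm flanges and a 92 mm core give 21 + 92 + 21 = 134 mm.


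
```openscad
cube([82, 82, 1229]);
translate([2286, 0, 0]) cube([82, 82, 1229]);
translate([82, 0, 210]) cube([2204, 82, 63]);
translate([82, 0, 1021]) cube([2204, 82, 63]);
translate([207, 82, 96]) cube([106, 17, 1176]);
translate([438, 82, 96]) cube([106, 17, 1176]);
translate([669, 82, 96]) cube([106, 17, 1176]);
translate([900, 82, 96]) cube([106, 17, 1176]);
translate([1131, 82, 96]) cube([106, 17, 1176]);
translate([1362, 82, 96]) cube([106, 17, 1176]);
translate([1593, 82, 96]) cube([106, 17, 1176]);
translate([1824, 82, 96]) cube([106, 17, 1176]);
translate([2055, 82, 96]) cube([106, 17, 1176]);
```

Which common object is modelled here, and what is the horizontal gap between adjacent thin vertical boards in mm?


A fence section. The picket gap is 125 mm.

Two posts, two rails, 9 pickets — a fence section. Span 2204 mm holds 9 pickets of 106 mm with 10 equal gaps: ⌊(2204 − 9·106) / 10⌋ = 125 mm.


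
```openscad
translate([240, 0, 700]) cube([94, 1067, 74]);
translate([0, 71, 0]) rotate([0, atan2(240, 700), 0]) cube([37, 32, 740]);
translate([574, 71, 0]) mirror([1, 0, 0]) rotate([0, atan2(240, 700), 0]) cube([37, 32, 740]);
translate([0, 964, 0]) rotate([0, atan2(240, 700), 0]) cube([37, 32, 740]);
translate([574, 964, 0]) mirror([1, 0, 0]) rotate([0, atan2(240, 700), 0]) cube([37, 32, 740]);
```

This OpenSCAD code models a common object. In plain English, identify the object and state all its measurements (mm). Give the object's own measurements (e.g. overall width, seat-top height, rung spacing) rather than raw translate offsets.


A sawhorse. A 94×1067×74 mm beam (x, y, z) sits on two A-frame leg pairs. Each pair is two raked legs of 37×32 mm section (32 mm along y) splaying symmetrically in x. Each leg rises 700 mm vertically over 240 mm of horizontal reach and is 740 mm long along its own axis. Every leg's outer bottom edge rests on the floor and its outer top edge meets a bottom edge of the beam — the left legs (tilting toward +x) meet the beam's −x bottom edge, the right legs (their mirror images, tilting toward −x) meet its +x bottom edge — so the leg tops tuck under the beam, the beam's underside is 700 mm above the floor, and the feet are 574 mm apart outside-to-outside with the beam centred between them. The two leg pairs are set in 71 mm from either end of the beam.


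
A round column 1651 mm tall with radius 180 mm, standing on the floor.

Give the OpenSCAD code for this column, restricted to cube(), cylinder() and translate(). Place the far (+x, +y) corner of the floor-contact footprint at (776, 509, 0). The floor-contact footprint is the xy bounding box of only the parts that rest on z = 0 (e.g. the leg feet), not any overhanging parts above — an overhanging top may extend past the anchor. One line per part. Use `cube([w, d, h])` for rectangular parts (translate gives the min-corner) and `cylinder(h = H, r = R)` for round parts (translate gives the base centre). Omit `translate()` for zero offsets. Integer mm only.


translate([596, 329, 0]) cylinder(h = 1651, r = 180);


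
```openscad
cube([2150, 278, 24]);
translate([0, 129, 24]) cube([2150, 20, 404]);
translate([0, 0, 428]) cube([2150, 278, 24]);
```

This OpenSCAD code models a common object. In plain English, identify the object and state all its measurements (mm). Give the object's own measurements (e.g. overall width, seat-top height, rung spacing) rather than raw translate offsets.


An I-beam lying along x, 2150 mm long. Overall section height 452 mm. Two flanges 278 mm wide (y) and 24 mm thick, one on the floor and one at the top; a web 20 mm thick runs between them, centred on the flange width.


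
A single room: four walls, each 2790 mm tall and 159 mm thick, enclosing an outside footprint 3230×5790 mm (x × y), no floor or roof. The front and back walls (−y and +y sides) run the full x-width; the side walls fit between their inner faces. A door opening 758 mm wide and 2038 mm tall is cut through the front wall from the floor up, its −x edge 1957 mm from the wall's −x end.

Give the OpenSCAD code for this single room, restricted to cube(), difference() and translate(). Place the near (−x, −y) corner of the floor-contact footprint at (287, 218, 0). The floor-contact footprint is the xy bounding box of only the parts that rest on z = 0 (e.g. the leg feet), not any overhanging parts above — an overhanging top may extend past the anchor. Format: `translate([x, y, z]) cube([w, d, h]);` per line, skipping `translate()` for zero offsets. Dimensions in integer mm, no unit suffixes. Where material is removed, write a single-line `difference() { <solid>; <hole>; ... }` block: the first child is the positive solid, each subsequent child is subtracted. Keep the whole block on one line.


difference() { translate([287, 218, 0]) cube([3230, 159, 2790]); translate([2244, 218, 0]) cube([758, 159, 2038]); }
translate([287, 5849, 0]) cube([3230, 159, 2790]);
translate([287, 377, 0]) cube([159, 5472, 2790]);
translate([3358, 377, 0]) cube([159, 5472, 2790]);


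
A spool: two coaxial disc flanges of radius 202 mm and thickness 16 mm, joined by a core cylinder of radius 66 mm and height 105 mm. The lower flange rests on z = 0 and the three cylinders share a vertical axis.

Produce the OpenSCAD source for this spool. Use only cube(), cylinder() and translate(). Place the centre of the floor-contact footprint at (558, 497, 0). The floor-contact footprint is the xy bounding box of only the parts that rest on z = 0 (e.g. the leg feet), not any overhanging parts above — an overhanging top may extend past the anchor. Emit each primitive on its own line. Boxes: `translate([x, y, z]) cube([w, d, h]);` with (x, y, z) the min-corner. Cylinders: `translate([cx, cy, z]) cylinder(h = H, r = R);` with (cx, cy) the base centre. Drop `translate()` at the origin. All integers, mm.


translate([558, 497, 0]) cylinder(h = 16, r = 202);
translate([558, 497, 16]) cylinder(h = 105, r = 66);
translate([558, 497, 121]) cylinder(h = 16, r = 202);


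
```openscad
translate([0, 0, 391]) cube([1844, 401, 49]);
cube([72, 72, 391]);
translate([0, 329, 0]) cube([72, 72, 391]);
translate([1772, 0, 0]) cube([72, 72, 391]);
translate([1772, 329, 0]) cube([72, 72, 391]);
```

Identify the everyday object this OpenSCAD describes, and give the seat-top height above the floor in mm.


A bench. The seat-top height is 440 mm.

A long slab on four corner posts — a bench. The slab sits at z = 391 with thickness 49, so the top is 391 + 49 = 440 mm.


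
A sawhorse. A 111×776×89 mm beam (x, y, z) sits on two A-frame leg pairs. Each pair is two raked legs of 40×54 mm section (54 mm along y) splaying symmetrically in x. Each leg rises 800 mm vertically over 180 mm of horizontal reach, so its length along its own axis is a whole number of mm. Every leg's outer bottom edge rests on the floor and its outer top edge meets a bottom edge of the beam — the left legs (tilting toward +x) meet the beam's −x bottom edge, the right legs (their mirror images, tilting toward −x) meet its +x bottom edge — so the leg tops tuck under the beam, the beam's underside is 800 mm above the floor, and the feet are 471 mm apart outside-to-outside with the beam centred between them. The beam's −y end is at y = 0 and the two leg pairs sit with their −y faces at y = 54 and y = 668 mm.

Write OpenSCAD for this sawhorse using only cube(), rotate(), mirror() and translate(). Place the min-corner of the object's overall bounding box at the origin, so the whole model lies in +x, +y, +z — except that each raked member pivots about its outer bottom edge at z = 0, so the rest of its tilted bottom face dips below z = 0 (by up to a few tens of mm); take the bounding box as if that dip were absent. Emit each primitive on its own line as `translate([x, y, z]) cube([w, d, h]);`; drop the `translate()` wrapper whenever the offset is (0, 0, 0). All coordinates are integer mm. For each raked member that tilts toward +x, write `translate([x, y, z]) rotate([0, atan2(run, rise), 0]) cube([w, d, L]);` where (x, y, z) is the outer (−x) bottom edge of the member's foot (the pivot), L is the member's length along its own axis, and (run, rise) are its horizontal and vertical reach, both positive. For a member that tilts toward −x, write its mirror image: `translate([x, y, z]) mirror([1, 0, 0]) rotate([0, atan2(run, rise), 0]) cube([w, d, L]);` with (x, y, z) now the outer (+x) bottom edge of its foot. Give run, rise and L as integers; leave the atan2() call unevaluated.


translate([180, 0, 800]) cube([111, 776, 89]);
translate([0, 54, 0]) rotate([0, atan2(180, 800), 0]) cube([40, 54, 820]);
translate([471, 54, 0]) mirror([1, 0, 0]) rotate([0, atan2(180, 800), 0]) cube([40, 54, 820]);
translate([0, 668, 0]) rotate([0, atan2(180, 800), 0]) cube([40, 54, 820]);
translate([471, 668, 0]) mirror([1, 0, 0]) rotate([0, atan2(180, 800), 0]) cube([40, 54, 820]);


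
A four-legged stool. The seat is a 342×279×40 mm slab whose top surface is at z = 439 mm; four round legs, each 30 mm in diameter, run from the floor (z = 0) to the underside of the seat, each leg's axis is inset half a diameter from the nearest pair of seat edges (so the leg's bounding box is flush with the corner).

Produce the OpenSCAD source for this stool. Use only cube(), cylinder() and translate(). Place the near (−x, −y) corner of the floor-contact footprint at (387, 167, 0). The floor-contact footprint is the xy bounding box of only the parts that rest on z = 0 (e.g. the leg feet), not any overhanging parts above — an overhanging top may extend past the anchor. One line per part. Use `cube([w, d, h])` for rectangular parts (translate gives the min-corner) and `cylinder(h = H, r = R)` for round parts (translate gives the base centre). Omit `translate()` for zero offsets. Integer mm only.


// leg_h = 439 - 40 = 399
translate([387, 167, 399]) cube([342, 279, 40]);
translate([402, 182, 0]) cylinder(h = 399, r = 15);
translate([714, 182, 0]) cylinder(h = 399, r = 15);
translate([402, 431, 0]) cylinder(h = 399, r = 15);
translate([714, 431, 0]) cylinder(h = 399, r = 15);


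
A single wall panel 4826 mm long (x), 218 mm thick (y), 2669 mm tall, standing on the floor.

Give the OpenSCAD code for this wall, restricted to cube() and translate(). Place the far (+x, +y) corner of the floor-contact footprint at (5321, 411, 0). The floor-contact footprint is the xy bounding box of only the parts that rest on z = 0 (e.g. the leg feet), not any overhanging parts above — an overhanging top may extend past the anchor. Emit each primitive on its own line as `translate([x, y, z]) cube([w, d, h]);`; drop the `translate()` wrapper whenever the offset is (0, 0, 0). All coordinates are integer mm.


translate([495, 193, 0]) cube([4826, 218, 2669]);


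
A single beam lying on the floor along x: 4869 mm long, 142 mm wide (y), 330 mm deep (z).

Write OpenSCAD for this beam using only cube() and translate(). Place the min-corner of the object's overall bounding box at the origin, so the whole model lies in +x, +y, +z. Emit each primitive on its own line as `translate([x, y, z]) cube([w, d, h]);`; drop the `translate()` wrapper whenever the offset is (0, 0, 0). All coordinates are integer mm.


cube([4869, 142, 330]);


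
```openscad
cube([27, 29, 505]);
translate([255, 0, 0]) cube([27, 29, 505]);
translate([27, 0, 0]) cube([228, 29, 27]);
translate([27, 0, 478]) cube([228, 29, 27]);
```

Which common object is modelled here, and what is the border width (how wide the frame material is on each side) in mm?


A picture frame. The border width is 27 mm.

Four thin pieces enclosing a rectangular opening — a picture frame. The two full-height stiles are 505 mm tall; the top rail sits at z = 478 and is 27 mm tall, so the border above the opening is 505 − 478 = 27 mm, matching the stile x-width.


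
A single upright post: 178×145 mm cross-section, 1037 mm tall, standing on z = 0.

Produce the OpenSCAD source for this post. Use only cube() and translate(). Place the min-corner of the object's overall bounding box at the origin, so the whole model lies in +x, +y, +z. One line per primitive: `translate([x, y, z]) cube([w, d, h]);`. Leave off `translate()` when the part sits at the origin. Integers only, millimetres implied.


cube([178, 145, 1037]);


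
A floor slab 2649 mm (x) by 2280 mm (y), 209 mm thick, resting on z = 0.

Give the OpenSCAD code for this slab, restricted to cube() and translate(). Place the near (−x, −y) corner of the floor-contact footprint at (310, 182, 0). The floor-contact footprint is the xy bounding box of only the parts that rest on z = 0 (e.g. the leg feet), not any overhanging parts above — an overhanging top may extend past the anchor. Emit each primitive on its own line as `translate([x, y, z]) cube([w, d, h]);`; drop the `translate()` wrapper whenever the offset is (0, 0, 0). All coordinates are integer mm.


translate([310, 182, 0]) cube([2649, 2280, 209]);


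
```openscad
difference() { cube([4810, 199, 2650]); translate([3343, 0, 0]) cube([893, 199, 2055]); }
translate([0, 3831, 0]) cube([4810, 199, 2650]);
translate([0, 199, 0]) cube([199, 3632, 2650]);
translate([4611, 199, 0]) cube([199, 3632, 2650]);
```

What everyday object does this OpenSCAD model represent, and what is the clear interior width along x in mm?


A single room. The interior width is 4412 mm.

Four walls enclosing a rectangle with a door in the front wall — a room. Outside width 4810 minus two 199 mm walls gives 4412 mm.


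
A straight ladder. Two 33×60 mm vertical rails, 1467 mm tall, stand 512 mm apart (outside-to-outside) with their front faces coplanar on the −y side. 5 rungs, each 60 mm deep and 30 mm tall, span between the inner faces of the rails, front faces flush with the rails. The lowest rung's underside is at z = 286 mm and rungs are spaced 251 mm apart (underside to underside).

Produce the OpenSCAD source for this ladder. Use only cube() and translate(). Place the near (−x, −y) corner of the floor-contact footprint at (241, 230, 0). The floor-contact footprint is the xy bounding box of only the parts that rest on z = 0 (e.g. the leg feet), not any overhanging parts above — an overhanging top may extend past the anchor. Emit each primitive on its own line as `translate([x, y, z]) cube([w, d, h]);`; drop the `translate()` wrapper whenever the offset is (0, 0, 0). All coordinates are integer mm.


// rung span = 512 - 2*33 = 446
// rung[k] z = 286 + k*251
translate([241, 230, 0]) cube([33, 60, 1467]);
translate([720, 230, 0]) cube([33, 60, 1467]);
translate([274, 230, 286]) cube([446, 60, 30]);
translate([274, 230, 537]) cube([446, 60, 30]);
translate([274, 230, 788]) cube([446, 60, 30]);
translate([274, 230, 1039]) cube([446, 60, 30]);
translate([274, 230, 1290]) cube([446, 60, 30]);


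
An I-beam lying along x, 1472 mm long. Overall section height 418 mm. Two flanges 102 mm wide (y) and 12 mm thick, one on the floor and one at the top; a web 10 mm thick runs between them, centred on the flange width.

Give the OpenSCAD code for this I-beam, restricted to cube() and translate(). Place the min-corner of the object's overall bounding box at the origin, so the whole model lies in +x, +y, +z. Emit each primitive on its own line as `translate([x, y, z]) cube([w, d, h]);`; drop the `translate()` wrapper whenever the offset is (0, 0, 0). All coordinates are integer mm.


cube([1472, 102, 12]);
translate([0, 46, 12]) cube([1472, 10, 394]);
translate([0, 0, 406]) cube([1472, 102, 12]);


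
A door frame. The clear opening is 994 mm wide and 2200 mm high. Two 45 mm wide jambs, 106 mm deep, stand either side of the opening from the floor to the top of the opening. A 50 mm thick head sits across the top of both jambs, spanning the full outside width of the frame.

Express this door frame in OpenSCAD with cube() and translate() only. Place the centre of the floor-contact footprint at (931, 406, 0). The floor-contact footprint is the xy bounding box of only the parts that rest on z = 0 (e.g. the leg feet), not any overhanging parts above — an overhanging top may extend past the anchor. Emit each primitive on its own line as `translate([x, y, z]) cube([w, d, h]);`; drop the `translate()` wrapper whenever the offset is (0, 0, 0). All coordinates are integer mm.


translate([389, 353, 0]) cube([45, 106, 2200]);
translate([1428, 353, 0]) cube([45, 106, 2200]);
translate([389, 353, 2200]) cube([1084, 106, 50]);


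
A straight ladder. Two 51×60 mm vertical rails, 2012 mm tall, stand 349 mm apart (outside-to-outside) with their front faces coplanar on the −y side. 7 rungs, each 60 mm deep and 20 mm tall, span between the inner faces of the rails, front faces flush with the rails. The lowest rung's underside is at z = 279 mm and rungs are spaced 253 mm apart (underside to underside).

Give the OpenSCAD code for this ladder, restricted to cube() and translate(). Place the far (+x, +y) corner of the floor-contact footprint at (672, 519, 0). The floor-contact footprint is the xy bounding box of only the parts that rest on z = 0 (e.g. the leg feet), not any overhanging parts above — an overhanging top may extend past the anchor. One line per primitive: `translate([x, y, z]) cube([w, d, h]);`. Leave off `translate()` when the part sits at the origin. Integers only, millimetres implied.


// rung span = 349 - 2*51 = 247
// rung[k] z = 279 + k*253
translate([323, 459, 0]) cube([51, 60, 2012]);
translate([621, 459, 0]) cube([51, 60, 2012]);
translate([374, 459, 279]) cube([247, 60, 20]);
translate([374, 459, 532]) cube([247, 60, 20]);
translate([374, 459, 785]) cube([247, 60, 20]);
translate([374, 459, 1038]) cube([247, 60, 20]);
translate([374, 459, 1291]) cube([247, 60, 20]);
translate([374, 459, 1544]) cube([247, 60, 20]);
translate([374, 459, 1797]) cube([247, 60, 20]);


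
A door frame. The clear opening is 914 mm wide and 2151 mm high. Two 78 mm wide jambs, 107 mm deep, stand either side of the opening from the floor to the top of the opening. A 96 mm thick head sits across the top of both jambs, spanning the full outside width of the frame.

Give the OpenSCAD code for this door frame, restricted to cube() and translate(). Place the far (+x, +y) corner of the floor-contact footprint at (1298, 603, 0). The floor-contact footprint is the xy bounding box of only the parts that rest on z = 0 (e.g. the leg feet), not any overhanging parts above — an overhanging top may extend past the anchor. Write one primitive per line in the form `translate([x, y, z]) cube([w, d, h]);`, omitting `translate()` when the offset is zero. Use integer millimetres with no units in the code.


translate([228, 496, 0]) cube([78, 107, 2151]);
translate([1220, 496, 0]) cube([78, 107, 2151]);
translate([228, 496, 2151]) cube([1070, 107, 96]);


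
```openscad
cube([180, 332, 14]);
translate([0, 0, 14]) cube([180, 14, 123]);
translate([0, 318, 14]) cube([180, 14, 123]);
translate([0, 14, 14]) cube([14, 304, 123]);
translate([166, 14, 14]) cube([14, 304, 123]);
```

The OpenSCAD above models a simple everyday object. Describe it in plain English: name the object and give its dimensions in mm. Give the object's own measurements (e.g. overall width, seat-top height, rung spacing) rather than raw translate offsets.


An open-topped rectangular box: outside dimensions 180×332×137 mm, with a uniform wall and base thickness of 14 mm. The base is a full 180×332 slab on the floor; four walls sit on top of the base. The front and back walls (the −y and +y sides) span the full width; the two side walls fit between them.


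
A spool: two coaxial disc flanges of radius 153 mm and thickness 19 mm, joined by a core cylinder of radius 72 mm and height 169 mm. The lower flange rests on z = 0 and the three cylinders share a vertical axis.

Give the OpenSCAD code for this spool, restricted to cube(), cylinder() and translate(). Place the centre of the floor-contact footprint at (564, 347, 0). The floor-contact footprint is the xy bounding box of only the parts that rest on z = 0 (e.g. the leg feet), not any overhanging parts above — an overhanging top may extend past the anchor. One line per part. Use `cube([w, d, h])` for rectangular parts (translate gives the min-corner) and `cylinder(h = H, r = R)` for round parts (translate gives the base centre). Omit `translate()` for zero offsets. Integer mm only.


translate([564, 347, 0]) cylinder(h = 19, r = 153);
translate([564, 347, 19]) cylinder(h = 169, r = 72);
translate([564, 347, 188]) cylinder(h = 19, r = 153);


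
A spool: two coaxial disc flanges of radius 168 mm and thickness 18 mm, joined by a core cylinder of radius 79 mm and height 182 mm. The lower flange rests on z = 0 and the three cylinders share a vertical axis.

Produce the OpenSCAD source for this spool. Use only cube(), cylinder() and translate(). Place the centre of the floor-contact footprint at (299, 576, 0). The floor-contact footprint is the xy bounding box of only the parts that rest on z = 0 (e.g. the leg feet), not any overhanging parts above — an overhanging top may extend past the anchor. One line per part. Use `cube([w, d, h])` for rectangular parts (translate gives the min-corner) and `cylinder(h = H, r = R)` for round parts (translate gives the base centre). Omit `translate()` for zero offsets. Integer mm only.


translate([299, 576, 0]) cylinder(h = 18, r = 168);
translate([299, 576, 18]) cylinder(h = 182, r = 79);
translate([299, 576, 200]) cylinder(h = 18, r = 168);


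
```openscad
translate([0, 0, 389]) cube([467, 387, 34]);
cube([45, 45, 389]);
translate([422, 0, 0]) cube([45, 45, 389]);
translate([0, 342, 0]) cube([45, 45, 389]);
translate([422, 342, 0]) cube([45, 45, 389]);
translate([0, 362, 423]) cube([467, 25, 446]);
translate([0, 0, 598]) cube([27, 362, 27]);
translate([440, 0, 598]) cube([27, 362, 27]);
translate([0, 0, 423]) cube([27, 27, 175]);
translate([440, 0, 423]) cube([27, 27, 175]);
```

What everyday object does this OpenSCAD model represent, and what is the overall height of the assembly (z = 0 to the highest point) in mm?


A chair. The overall height is 869 mm.

A slab on four corner posts with a tall panel at the back — a chair. The seat slab sits at z = 389 with thickness 34, and the 446 mm backrest starts at the seat top, so the overall height is 389 + 34 + 446 = 869 mm.


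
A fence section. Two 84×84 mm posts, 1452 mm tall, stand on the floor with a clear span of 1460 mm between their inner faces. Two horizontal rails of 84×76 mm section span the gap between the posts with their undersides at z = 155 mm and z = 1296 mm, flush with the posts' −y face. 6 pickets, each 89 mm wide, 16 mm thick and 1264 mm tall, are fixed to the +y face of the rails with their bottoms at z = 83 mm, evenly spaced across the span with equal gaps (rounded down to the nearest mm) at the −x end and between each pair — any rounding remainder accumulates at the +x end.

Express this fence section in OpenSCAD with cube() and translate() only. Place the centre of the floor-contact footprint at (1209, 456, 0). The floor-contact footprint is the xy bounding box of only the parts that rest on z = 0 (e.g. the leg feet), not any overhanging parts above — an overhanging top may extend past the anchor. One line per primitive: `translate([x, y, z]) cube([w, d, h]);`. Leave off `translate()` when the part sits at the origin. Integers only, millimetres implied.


translate([395, 414, 0]) cube([84, 84, 1452]);
translate([1939, 414, 0]) cube([84, 84, 1452]);
translate([479, 414, 155]) cube([1460, 84, 76]);
translate([479, 414, 1296]) cube([1460, 84, 76]);
translate([611, 498, 83]) cube([89, 16, 1264]);
translate([832, 498, 83]) cube([89, 16, 1264]);
translate([1053, 498, 83]) cube([89, 16, 1264]);
translate([1274, 498, 83]) cube([89, 16, 1264]);
translate([1495, 498, 83]) cube([89, 16, 1264]);
translate([1716, 498, 83]) cube([89, 16, 1264]);
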